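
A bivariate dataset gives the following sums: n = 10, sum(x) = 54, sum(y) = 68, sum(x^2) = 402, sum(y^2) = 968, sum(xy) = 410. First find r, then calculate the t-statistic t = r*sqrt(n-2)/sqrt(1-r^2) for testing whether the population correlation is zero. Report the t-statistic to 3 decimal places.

0.521

Numerator: nΣxy − (Σx)(Σy) = 10·410 − (54)(68) = 428
Denominator: √[(nΣx²−(Σx)²)(nΣy²−(Σy)²)]
  nΣx²−(Σx)² = 10·402 − 2916 = 1104;  nΣy²−(Σy)² = 10·968 − 4624 = 5056
  √(1104·5056) = √5581824 = 2362.5884
r = 428 / 2362.5884 = 0.1812
t = r·√(n−2)/√(1−r²) = 0.1812·√8 / √(1−0.032833) = 0.512511 / 0.983446 = 0.521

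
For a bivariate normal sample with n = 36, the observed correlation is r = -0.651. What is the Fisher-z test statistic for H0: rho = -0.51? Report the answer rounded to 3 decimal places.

-1.231

Fisher z: atanh(-0.651) = -0.777032, atanh(-0.51) = -0.562730
z = (z_r − z_0)·√(n−3) = (-0.777032 − (-0.562730))·√33 = -0.214302 · 5.744563 = -1.231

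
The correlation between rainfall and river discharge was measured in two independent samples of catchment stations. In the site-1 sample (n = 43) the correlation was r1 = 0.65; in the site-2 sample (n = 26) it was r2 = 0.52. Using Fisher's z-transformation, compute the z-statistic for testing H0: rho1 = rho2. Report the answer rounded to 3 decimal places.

0.760

z1 = atanh(0.65) = 0.775299,  z2 = atanh(0.52) = 0.576340
SE = √(1/(n1−3) + 1/(n2−3)) = √(1/40 + 1/23) = √(0.0250000 + 0.0434783) = √0.0684783 = 0.261684
z = (z1 − z2)/SE = (0.775299 − 0.576340) / 0.261684 = 0.198959 / 0.261684 = 0.760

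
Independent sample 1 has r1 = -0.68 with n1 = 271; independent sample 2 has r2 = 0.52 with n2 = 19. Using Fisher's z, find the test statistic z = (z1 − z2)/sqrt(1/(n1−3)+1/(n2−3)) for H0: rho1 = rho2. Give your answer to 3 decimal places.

z1 = atanh(-0.68) = -0.829114,  z2 = atanh(0.52) = 0.576340
SE = √(1/(n1−3) + 1/(n2−3)) = √(1/268 + 1/16) = √(0.0037313 + 0.0625000) = √0.0662313 = 0.257354
z = (z1 − z2)/SE = (-0.829114 − 0.576340) / 0.257354 = -1.405454 / 0.257354 = -5.461

-5.461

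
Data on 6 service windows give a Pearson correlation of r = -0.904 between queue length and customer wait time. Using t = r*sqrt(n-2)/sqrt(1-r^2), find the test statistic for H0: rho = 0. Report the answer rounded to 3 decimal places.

-4.229

t = r·√(n−2) / √(1−r²) with r = -0.904, n = 6
  = -0.904·√4 / √(1 − 0.817216)
  = -0.904·2.000000 / 0.427532
  = -1.808000 / 0.427532 = -4.229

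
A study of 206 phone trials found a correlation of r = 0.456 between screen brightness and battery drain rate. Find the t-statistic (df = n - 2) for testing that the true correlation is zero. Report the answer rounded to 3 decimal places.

7.318

1 − r² = 1 − 0.207936 = 0.792064;  √(1−r²) = 0.889980
√(n−2) = √204 = 14.282857
t = r·√(n−2)/√(1−r²) = 0.456 · 14.282857 / 0.889980 = 7.318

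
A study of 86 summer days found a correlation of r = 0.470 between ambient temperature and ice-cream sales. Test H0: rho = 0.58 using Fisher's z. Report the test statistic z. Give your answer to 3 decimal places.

-1.388

z_r = atanh(0.470) = 0.510070,  z_0 = atanh(0.58) = 0.662463
SE = 1/√(n−3) = 1/√83 = 0.109764
z = (z_r − z_0)/SE = (0.510070 − 0.662463) / 0.109764 = -0.152393 / 0.109764 = -1.388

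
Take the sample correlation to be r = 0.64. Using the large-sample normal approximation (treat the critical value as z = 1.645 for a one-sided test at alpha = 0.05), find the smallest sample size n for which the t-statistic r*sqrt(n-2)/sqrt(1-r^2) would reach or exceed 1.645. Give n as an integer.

r√(n−2)/√(1−r²) ≥ 1.645  ⇔  n−2 ≥ (1.645)²·(1−r²)/r²
(1−r²)/r² = (1−0.4096)/0.4096 = 1.4414
n ≥ 2 + 2.706025·1.4414 = 2 + 3.9005 = 5.9005
⌈5.9005⌉ = 6

6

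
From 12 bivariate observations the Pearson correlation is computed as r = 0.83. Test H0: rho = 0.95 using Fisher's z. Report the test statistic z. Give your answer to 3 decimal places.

-1.931

z_r = atanh(0.83) = 1.188136,  z_0 = atanh(0.95) = 1.831781
SE = 1/√(n−3) = 1/√9 = 0.333333
z = (z_r − z_0)/SE = (1.188136 − 1.831781) / 0.333333 = -0.643645 / 0.333333 = -1.931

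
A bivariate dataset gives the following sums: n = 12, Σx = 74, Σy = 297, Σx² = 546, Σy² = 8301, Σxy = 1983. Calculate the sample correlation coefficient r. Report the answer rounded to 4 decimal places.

S_xy = nΣxy − ΣxΣy = 12·1983 − 74·297 = 23796 − 21978 = 1818
S_xx = nΣx² − (Σx)² = 12·546 − 74² = 6552 − 5476 = 1076
S_yy = nΣy² − (Σy)² = 12·8301 − 297² = 99612 − 88209 = 11403
r = S_xy / √(S_xx·S_yy) = 1818 / √(1076·11403) = 1818 / √12269628 = 1818 / 3502.8029 = 0.5190

0.5190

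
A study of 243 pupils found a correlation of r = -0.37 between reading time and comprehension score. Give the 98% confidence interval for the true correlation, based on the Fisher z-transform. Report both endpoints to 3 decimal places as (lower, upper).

(-0.492, -0.234)

z_r = atanh(-0.37) = -0.388423;  SE = 1/√(n−3) = 1/√240 = 0.064550
z-limits: -0.388423 ± 2.326·0.064550 = -0.388423 ± 0.150143 = [-0.538566, -0.238280]
ρ-limits: (tanh -0.538566, tanh -0.238280) = (-0.492, -0.234)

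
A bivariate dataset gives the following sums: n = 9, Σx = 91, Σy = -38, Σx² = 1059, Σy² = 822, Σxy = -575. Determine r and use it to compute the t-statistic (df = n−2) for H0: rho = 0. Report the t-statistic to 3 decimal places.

-2.143

Numerator: nΣxy − (Σx)(Σy) = 9·(-575) − (91)(-38) = -1717
Denominator: √[(nΣx²−(Σx)²)(nΣy²−(Σy)²)]
  nΣx²−(Σx)² = 9·1059 − 8281 = 1250;  nΣy²−(Σy)² = 9·822 − 1444 = 5954
  √(1250·5954) = √7442500 = 2728.0946
r = -1717 / 2728.0946 = -0.6294
t = r·√(n−2)/√(1−r²) = -0.6294·√7 / √(1−0.396144) = -1.665236 / 0.777082 = -2.143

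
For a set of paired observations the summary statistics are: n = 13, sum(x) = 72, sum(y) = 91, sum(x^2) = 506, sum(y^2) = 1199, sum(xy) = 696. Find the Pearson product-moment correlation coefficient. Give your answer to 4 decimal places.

0.7821

S_xy = nΣxy − ΣxΣy = 13·696 − 72·91 = 9048 − 6552 = 2496
S_xx = nΣx² − (Σx)² = 13·506 − 72² = 6578 − 5184 = 1394
S_yy = nΣy² − (Σy)² = 13·1199 − 91² = 15587 − 8281 = 7306
r = S_xy / √(S_xx·S_yy) = 2496 / √(1394·7306) = 2496 / √10184564 = 2496 / 3191.3264 = 0.7821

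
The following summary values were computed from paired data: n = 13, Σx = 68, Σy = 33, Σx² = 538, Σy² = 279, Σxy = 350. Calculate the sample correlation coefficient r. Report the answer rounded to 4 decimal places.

0.9402

S_xy = nΣxy − ΣxΣy = 13·350 − 68·33 = 4550 − 2244 = 2306
S_xx = nΣx² − (Σx)² = 13·538 − 68² = 6994 − 4624 = 2370
S_yy = nΣy² − (Σy)² = 13·279 − 33² = 3627 − 1089 = 2538
r = S_xy / √(S_xx·S_yy) = 2306 / √(2370·2538) = 2306 / √6015060 = 2306 / 2452.5619 = 0.9402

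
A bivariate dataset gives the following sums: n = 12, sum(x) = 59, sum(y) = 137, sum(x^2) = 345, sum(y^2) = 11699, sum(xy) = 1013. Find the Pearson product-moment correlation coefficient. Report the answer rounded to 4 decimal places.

0.4550

S_xy = nΣxy − ΣxΣy = 12·1013 − 59·137 = 12156 − 8083 = 4073
S_xx = nΣx² − (Σx)² = 12·345 − 59² = 4140 − 3481 = 659
S_yy = nΣy² − (Σy)² = 12·11699 − 137² = 140388 − 18769 = 121619
r = S_xy / √(S_xx·S_yy) = 4073 / √(659·121619) = 4073 / √80146921 = 4073 / 8952.4813 = 0.4550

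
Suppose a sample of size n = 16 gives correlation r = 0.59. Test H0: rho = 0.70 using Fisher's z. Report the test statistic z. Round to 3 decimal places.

z_r = atanh(0.59) = 0.677666,  z_0 = atanh(0.70) = 0.867301
SE = 1/√(n−3) = 1/√13 = 0.277350
z = (z_r − z_0)/SE = (0.677666 − 0.867301) / 0.277350 = -0.189635 / 0.277350 = -0.684

-0.684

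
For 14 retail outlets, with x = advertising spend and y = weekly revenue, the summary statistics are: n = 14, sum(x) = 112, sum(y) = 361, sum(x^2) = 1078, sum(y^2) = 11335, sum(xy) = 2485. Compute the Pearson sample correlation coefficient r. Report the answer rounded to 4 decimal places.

S_xy = nΣxy − ΣxΣy = 14·2485 − 112·361 = 34790 − 40432 = -5642
S_xx = nΣx² − (Σx)² = 14·1078 − 112² = 15092 − 12544 = 2548
S_yy = nΣy² − (Σy)² = 14·11335 − 361² = 158690 − 130321 = 28369
r = S_xy / √(S_xx·S_yy) = -5642 / √(2548·28369) = -5642 / √72284212 = -5642 / 8502.0122 = -0.6636

-0.6636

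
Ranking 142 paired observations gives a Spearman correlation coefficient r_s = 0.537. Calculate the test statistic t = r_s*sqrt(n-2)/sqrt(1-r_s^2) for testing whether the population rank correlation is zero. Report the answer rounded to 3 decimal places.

7.532

1 − r_s² = 1 − 0.288369 = 0.711631;  √(1−r_s²) = 0.843582
√(n−2) = √140 = 11.832160
t = r_s·√(n−2)/√(1−r_s²) = 0.537 · 11.832160 / 0.843582 = 7.532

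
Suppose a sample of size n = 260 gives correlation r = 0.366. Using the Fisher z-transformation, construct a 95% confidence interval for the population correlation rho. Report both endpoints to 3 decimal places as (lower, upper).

z_r = atanh(0.366) = 0.383797;  SE = 1/√(n−3) = 1/√257 = 0.062378
z-limits: 0.383797 ± 1.960·0.062378 = 0.383797 ± 0.122261 = [0.261536, 0.506058]
ρ-limits: (tanh 0.261536, tanh 0.506058) = (0.256, 0.467)

(0.256, 0.467)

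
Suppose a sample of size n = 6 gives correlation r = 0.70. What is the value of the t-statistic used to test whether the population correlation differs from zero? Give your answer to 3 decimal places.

1 − r² = 1 − 0.4900 = 0.5100;  √(1−r²) = 0.714143
√(n−2) = √4 = 2.000000
t = r·√(n−2)/√(1−r²) = 0.70 · 2.000000 / 0.714143 = 1.960

1.960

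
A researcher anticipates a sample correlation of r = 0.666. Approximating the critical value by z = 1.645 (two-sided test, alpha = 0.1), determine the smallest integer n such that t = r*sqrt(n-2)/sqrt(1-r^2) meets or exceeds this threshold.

6

r√(n−2)/√(1−r²) ≥ 1.645  ⇔  n−2 ≥ (1.645)²·(1−r²)/r²
(1−r²)/r² = (1−0.443556)/0.443556 = 1.2545
n ≥ 2 + 2.706025·1.2545 = 2 + 3.3947 = 5.3947
⌈5.3947⌉ = 6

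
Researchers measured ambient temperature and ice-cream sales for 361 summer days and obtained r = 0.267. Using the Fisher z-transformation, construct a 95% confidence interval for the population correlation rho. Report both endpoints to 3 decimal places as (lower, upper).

(0.168, 0.360)

Fisher z: z_r = atanh(r) = ½·ln((1+0.267)/(1−0.267)) = 0.273631
SE(z) = 1/√(n−3) = 1/√358 = 0.052852
95% ⇒ z* = 1.960; margin = 1.960·0.052852 = 0.103590
CI on z-scale: (0.170041, 0.377221)
Back-transform: tanh(0.170041) = 0.168421, tanh(0.377221) = 0.360292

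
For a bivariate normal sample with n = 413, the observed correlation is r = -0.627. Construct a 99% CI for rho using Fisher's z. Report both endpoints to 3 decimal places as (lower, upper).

z_r = atanh(-0.627) = -0.736457;  SE = 1/√(n−3) = 1/√410 = 0.049386
z-limits: -0.736457 ± 2.576·0.049386 = -0.736457 ± 0.127218 = [-0.863675, -0.609239]
ρ-limits: (tanh -0.863675, tanh -0.609239) = (-0.698, -0.544)

(-0.698, -0.544)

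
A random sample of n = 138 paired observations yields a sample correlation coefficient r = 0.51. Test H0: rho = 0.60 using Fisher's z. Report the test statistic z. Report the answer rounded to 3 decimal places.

z_r = atanh(0.51) = 0.562730,  z_0 = atanh(0.60) = 0.693147
SE = 1/√(n−3) = 1/√135 = 0.086066
z = (z_r − z_0)/SE = (0.562730 − 0.693147) / 0.086066 = -0.130417 / 0.086066 = -1.515

-1.515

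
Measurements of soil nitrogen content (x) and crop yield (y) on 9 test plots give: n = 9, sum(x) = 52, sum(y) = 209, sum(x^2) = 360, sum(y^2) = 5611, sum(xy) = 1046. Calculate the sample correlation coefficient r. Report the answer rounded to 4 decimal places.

-0.7606

S_xy = nΣxy − ΣxΣy = 9·1046 − 52·209 = 9414 − 10868 = -1454
S_xx = nΣx² − (Σx)² = 9·360 − 52² = 3240 − 2704 = 536
S_yy = nΣy² − (Σy)² = 9·5611 − 209² = 50499 − 43681 = 6818
r = S_xy / √(S_xx·S_yy) = -1454 / √(536·6818) = -1454 / √3654448 = -1454 / 1911.6611 = -0.7606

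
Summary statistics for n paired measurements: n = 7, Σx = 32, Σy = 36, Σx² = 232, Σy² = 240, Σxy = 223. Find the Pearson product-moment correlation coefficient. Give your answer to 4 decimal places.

Numerator: nΣxy − (Σx)(Σy) = 7·223 − (32)(36) = 409
Denominator: √[(nΣx²−(Σx)²)(nΣy²−(Σy)²)]
  nΣx²−(Σx)² = 7·232 − 1024 = 600;  nΣy²−(Σy)² = 7·240 − 1296 = 384
  √(600·384) = √230400 = 480.0000
r = 409 / 480.0000 = 0.8521

0.8521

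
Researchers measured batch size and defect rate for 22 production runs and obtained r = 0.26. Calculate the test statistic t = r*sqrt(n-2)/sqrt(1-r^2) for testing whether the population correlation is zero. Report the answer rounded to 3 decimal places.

1.204

1 − r² = 1 − 0.0676 = 0.9324;  √(1−r²) = 0.965609
√(n−2) = √20 = 4.472136
t = r·√(n−2)/√(1−r²) = 0.26 · 4.472136 / 0.965609 = 1.204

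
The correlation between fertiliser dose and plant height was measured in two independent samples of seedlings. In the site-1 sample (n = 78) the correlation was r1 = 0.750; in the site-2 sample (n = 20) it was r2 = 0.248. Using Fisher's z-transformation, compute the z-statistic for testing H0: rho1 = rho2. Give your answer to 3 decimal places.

2.679

z1 = atanh(0.750) = 0.972955,  z2 = atanh(0.248) = 0.253281
SE = √(1/(n1−3) + 1/(n2−3)) = √(1/75 + 1/17) = √(0.0133333 + 0.0588235) = √0.0721568 = 0.268620
z = (z1 − z2)/SE = (0.972955 − 0.253281) / 0.268620 = 0.719674 / 0.268620 = 2.679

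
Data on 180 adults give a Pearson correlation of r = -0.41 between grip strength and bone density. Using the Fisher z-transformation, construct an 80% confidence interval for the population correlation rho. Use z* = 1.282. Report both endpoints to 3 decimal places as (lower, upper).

Fisher z: z_r = atanh(r) = ½·ln((1+(-0.41))/(1−(-0.41))) = -0.435611
SE(z) = 1/√(n−3) = 1/√177 = 0.075165
80% ⇒ z* = 1.282; margin = 1.282·0.075165 = 0.096362
CI on z-scale: (-0.531973, -0.339249)
Back-transform: tanh(-0.531973) = -0.486888, tanh(-0.339249) = -0.326807

(-0.487, -0.327)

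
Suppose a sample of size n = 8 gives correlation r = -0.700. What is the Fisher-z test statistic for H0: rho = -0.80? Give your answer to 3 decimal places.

0.517

z_r = atanh(-0.700) = -0.867301,  z_0 = atanh(-0.80) = -1.098612
SE = 1/√(n−3) = 1/√5 = 0.447214
z = (z_r − z_0)/SE = (-0.867301 − (-1.098612)) / 0.447214 = 0.231311 / 0.447214 = 0.517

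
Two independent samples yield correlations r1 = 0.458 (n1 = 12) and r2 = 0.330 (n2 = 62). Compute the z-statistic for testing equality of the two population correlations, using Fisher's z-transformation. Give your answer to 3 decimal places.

Fisher z-transforms: z1 = atanh(0.458) = 0.494777, z2 = atanh(0.330) = 0.342828; difference d = 0.151949
Var(d) = 1/9 + 1/59 = 0.1111111 + 0.0169492 = 0.1280603
z = d/√Var(d) = 0.151949 / √0.1280603 = 0.151949 / 0.357855 = 0.425

0.425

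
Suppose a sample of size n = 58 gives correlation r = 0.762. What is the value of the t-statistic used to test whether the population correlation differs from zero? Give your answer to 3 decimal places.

t = r·√(n−2) / √(1−r²) with r = 0.762, n = 58
  = 0.762·√56 / √(1 − 0.580644)
  = 0.762·7.483315 / 0.647577
  = 5.702286 / 0.647577 = 8.806

8.806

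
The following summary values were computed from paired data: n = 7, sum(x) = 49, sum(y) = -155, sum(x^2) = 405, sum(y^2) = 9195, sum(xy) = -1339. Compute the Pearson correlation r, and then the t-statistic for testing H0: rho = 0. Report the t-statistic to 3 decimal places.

Numerator: nΣxy − (Σx)(Σy) = 7·(-1339) − (49)(-155) = -1778
Denominator: √[(nΣx²−(Σx)²)(nΣy²−(Σy)²)]
  nΣx²−(Σx)² = 7·405 − 2401 = 434;  nΣy²−(Σy)² = 7·9195 − 24025 = 40340
  √(434·40340) = √17507560 = 4184.2036
r = -1778 / 4184.2036 = -0.4249
t = r·√(n−2)/√(1−r²) = -0.4249·√5 / √(1−0.180540) = -0.950105 / 0.905240 = -1.050

-1.050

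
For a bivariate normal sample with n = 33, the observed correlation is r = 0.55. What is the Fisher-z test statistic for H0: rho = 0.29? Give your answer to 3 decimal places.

z_r = atanh(0.55) = 0.618381,  z_0 = atanh(0.29) = 0.298566
SE = 1/√(n−3) = 1/√30 = 0.182574
z = (z_r − z_0)/SE = (0.618381 − 0.298566) / 0.182574 = 0.319815 / 0.182574 = 1.752

1.752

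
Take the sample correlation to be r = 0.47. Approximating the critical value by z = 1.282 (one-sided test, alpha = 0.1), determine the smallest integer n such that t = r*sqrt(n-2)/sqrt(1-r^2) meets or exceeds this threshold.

r√(n−2)/√(1−r²) ≥ 1.282  ⇔  n−2 ≥ (1.282)²·(1−r²)/r²
(1−r²)/r² = (1−0.2209)/0.2209 = 3.5269
n ≥ 2 + 1.643524·3.5269 = 2 + 5.7965 = 7.7965
⌈7.7965⌉ = 8

8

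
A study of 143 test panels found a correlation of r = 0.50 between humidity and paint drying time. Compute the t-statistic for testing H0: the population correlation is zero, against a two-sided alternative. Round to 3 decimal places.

6.856

t = r·√(n−2) / √(1−r²) with r = 0.50, n = 143
  = 0.50·√141 / √(1 − 0.2500)
  = 0.50·11.874342 / 0.866025
  = 5.937171 / 0.866025 = 6.856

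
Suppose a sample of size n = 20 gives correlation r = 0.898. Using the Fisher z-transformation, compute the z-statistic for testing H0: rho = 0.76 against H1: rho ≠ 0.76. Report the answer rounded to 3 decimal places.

z_r = atanh(0.898) = 1.461792,  z_0 = atanh(0.76) = 0.996215
SE = 1/√(n−3) = 1/√17 = 0.242536
z = (z_r − z_0)/SE = (1.461792 − 0.996215) / 0.242536 = 0.465577 / 0.242536 = 1.920

1.920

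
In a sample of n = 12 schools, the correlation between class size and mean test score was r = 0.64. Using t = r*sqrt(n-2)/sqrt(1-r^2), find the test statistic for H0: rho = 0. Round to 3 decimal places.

2.634

1 − r² = 1 − 0.4096 = 0.5904;  √(1−r²) = 0.768375
√(n−2) = √10 = 3.162278
t = r·√(n−2)/√(1−r²) = 0.64 · 3.162278 / 0.768375 = 2.634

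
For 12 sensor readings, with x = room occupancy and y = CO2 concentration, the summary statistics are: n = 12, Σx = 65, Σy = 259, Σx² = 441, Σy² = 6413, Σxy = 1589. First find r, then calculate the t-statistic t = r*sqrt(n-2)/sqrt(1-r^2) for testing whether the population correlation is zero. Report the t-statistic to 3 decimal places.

S_xy = nΣxy − ΣxΣy = 12·1589 − 65·259 = 19068 − 16835 = 2233
S_xx = nΣx² − (Σx)² = 12·441 − 65² = 5292 − 4225 = 1067
S_yy = nΣy² − (Σy)² = 12·6413 − 259² = 76956 − 67081 = 9875
r = S_xy / √(S_xx·S_yy) = 2233 / √(1067·9875) = 2233 / √10536625 = 2233 / 3246.0168 = 0.6879
t = r·√(n−2)/√(1−r²) = 0.6879·√10 / √(1−0.473206) = 2.175331 / 0.725806 = 2.997

2.997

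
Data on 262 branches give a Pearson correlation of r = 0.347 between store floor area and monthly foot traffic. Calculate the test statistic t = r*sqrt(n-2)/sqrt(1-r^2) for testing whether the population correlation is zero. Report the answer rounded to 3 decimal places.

1 − r² = 1 − 0.120409 = 0.879591;  √(1−r²) = 0.937865
√(n−2) = √260 = 16.124515
t = r·√(n−2)/√(1−r²) = 0.347 · 16.124515 / 0.937865 = 5.966

5.966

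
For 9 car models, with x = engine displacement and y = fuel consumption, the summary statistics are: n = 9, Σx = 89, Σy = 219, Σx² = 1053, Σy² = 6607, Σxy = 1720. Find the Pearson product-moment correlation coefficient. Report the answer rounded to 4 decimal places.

Numerator: nΣxy − (Σx)(Σy) = 9·1720 − (89)(219) = -4011
Denominator: √[(nΣx²−(Σx)²)(nΣy²−(Σy)²)]
  nΣx²−(Σx)² = 9·1053 − 7921 = 1556;  nΣy²−(Σy)² = 9·6607 − 47961 = 11502
  √(1556·11502) = √17897112 = 4230.4978
r = -4011 / 4230.4978 = -0.9481

-0.9481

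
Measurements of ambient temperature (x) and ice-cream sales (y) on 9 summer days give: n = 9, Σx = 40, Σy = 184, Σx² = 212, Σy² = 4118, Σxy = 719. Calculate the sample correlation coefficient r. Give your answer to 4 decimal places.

Numerator: nΣxy − (Σx)(Σy) = 9·719 − (40)(184) = -889
Denominator: √[(nΣx²−(Σx)²)(nΣy²−(Σy)²)]
  nΣx²−(Σx)² = 9·212 − 1600 = 308;  nΣy²−(Σy)² = 9·4118 − 33856 = 3206
  √(308·3206) = √987448 = 993.7042
r = -889 / 993.7042 = -0.8946

-0.8946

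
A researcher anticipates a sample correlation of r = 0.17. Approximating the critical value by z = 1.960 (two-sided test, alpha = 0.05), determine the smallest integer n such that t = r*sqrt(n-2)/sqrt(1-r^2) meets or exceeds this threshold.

Need r·√(n−2)/√(1−r²) ≥ 1.960
√(n−2) ≥ 1.960·√(1−0.0289) / 0.17 = 1.960·0.985444 / 0.17 = 11.3616
n−2 ≥ 129.0860  ⇒  n ≥ 131.0860
Smallest integer n = 132

132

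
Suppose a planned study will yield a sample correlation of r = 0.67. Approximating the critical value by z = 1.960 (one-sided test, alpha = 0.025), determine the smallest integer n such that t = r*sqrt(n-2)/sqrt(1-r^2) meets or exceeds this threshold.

7

Need r·√(n−2)/√(1−r²) ≥ 1.960
√(n−2) ≥ 1.960·√(1−0.4489) / 0.67 = 1.960·0.742361 / 0.67 = 2.1717
n−2 ≥ 4.7163  ⇒  n ≥ 6.7163
Smallest integer n = 7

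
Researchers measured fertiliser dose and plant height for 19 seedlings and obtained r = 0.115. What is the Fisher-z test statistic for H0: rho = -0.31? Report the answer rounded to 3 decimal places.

Fisher z: atanh(0.115) = 0.115511, atanh(-0.31) = -0.320545
z = (z_r − z_0)·√(n−3) = (0.115511 − (-0.320545))·√16 = 0.436056 · 4.000000 = 1.744

1.744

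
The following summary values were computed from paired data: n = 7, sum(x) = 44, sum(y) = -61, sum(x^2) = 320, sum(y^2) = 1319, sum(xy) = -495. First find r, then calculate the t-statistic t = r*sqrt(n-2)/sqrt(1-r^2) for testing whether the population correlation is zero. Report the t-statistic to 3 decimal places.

S_xy = nΣxy − ΣxΣy = 7·(-495) − 44·(-61) = -3465 − (-2684) = -781
S_xx = nΣx² − (Σx)² = 7·320 − 44² = 2240 − 1936 = 304
S_yy = nΣy² − (Σy)² = 7·1319 − (-61)² = 9233 − 3721 = 5512
r = S_xy / √(S_xx·S_yy) = -781 / √(304·5512) = -781 / √1675648 = -781 / 1294.4682 = -0.6033
t = r·√(n−2)/√(1−r²) = -0.6033·√5 / √(1−0.363971) = -1.349020 / 0.797514 = -1.692

-1.692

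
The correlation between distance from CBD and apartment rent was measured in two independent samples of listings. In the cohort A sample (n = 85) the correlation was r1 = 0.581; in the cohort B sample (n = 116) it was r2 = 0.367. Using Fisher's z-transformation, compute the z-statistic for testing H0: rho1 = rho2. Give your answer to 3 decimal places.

1.923

z1 = atanh(0.581) = 0.663971,  z2 = atanh(0.367) = 0.384952
SE = √(1/(n1−3) + 1/(n2−3)) = √(1/82 + 1/113) = √(0.0121951 + 0.0088496) = √0.0210447 = 0.145068
z = (z1 − z2)/SE = (0.663971 − 0.384952) / 0.145068 = 0.279019 / 0.145068 = 1.923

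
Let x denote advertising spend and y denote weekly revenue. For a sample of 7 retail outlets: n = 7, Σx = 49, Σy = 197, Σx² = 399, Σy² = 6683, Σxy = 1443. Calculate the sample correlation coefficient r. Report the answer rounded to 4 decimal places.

S_xy = nΣxy − ΣxΣy = 7·1443 − 49·197 = 10101 − 9653 = 448
S_xx = nΣx² − (Σx)² = 7·399 − 49² = 2793 − 2401 = 392
S_yy = nΣy² − (Σy)² = 7·6683 − 197² = 46781 − 38809 = 7972
r = S_xy / √(S_xx·S_yy) = 448 / √(392·7972) = 448 / √3125024 = 448 / 1767.7737 = 0.2534

0.2534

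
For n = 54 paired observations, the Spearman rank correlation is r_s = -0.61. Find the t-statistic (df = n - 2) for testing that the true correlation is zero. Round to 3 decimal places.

-5.551

t = r_s·√(n−2) / √(1−r_s²) with r_s = -0.61, n = 54
  = -0.61·√52 / √(1 − 0.3721)
  = -0.61·7.211103 / 0.792401
  = -4.398773 / 0.792401 = -5.551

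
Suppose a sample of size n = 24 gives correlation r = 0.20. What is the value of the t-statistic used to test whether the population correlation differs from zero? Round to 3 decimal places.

1 − r² = 1 − 0.0400 = 0.9600;  √(1−r²) = 0.979796
√(n−2) = √22 = 4.690416
t = r·√(n−2)/√(1−r²) = 0.20 · 4.690416 / 0.979796 = 0.957

0.957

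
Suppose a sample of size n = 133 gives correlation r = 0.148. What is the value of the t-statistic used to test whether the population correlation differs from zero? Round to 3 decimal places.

1.713

1 − r² = 1 − 0.021904 = 0.978096;  √(1−r²) = 0.988987
√(n−2) = √131 = 11.445523
t = r·√(n−2)/√(1−r²) = 0.148 · 11.445523 / 0.988987 = 1.713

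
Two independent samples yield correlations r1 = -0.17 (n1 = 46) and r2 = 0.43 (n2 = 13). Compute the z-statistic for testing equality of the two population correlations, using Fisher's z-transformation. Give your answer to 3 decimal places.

z1 = atanh(-0.17) = -0.171667,  z2 = atanh(0.43) = 0.459897
SE = √(1/(n1−3) + 1/(n2−3)) = √(1/43 + 1/10) = √(0.0232558 + 0.1000000) = √0.1232558 = 0.351078
z = (z1 − z2)/SE = (-0.171667 − 0.459897) / 0.351078 = -0.631564 / 0.351078 = -1.799

-1.799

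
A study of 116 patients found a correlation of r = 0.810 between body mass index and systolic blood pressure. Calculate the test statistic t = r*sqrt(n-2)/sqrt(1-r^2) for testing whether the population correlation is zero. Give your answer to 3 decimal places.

14.748

t = r·√(n−2) / √(1−r²) with r = 0.810, n = 116
  = 0.810·√114 / √(1 − 0.656100)
  = 0.810·10.677078 / 0.586430
  = 8.648433 / 0.586430 = 14.748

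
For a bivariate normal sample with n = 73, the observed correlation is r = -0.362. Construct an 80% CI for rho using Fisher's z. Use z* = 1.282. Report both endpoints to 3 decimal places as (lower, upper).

(-0.487, -0.222)

Fisher z: z_r = atanh(r) = ½·ln((1+(-0.362))/(1−(-0.362))) = -0.379186
SE(z) = 1/√(n−3) = 1/√70 = 0.119523
80% ⇒ z* = 1.282; margin = 1.282·0.119523 = 0.153228
CI on z-scale: (-0.532414, -0.225958)
Back-transform: tanh(-0.532414) = -0.487224, tanh(-0.225958) = -0.222189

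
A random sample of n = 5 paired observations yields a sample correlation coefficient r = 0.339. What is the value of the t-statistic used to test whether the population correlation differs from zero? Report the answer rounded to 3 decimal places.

t = r·√(n−2) / √(1−r²) with r = 0.339, n = 5
  = 0.339·√3 / √(1 − 0.114921)
  = 0.339·1.732051 / 0.940786
  = 0.587165 / 0.940786 = 0.624

0.624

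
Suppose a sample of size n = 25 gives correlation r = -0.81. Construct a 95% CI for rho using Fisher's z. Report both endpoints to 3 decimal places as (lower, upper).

Fisher z: z_r = atanh(r) = ½·ln((1+(-0.81))/(1−(-0.81))) = -1.127029
SE(z) = 1/√(n−3) = 1/√22 = 0.213201
95% ⇒ z* = 1.960; margin = 1.960·0.213201 = 0.417874
CI on z-scale: (-1.544903, -0.709155)
Back-transform: tanh(-1.544903) = -0.912941, tanh(-0.709155) = -0.610147

(-0.913, -0.610)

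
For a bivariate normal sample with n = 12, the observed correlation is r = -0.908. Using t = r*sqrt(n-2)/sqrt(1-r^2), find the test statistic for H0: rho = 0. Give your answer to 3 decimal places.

t = r·√(n−2) / √(1−r²) with r = -0.908, n = 12
  = -0.908·√10 / √(1 − 0.824464)
  = -0.908·3.162278 / 0.418970
  = -2.871348 / 0.418970 = -6.853

-6.853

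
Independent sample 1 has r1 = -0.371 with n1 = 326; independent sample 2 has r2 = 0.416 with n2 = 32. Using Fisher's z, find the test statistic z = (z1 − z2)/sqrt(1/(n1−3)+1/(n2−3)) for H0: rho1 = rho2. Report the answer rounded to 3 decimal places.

Fisher z-transforms: z1 = atanh(-0.371) = -0.389582, z2 = atanh(0.416) = 0.442845; difference d = -0.832427
Var(d) = 1/323 + 1/29 = 0.0030960 + 0.0344828 = 0.0375788
z = d/√Var(d) = -0.832427 / √0.0375788 = -0.832427 / 0.193853 = -4.294

-4.294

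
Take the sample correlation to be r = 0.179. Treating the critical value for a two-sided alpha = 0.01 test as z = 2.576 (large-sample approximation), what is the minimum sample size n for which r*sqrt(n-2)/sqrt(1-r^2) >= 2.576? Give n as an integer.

203

Need r·√(n−2)/√(1−r²) ≥ 2.576
√(n−2) ≥ 2.576·√(1−0.032041) / 0.179 = 2.576·0.983849 / 0.179 = 14.1586
n−2 ≥ 200.4660  ⇒  n ≥ 202.4660
Smallest integer n = 203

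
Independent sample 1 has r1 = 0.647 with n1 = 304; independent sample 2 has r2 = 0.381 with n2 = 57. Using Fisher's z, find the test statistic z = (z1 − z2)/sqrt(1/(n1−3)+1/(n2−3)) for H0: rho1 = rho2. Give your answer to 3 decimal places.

2.496

Fisher z-transforms: z1 = atanh(0.647) = 0.770121, z2 = atanh(0.381) = 0.401229; difference d = 0.368892
Var(d) = 1/301 + 1/54 = 0.0033223 + 0.0185185 = 0.0218408
z = d/√Var(d) = 0.368892 / √0.0218408 = 0.368892 / 0.147786 = 2.496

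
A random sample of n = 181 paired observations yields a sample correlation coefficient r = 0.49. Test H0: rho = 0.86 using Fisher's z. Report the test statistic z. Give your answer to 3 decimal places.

Fisher z: atanh(0.49) = 0.536060, atanh(0.86) = 1.293345
z = (z_r − z_0)·√(n−3) = (0.536060 − 1.293345)·√178 = -0.757285 · 13.341664 = -10.103

-10.103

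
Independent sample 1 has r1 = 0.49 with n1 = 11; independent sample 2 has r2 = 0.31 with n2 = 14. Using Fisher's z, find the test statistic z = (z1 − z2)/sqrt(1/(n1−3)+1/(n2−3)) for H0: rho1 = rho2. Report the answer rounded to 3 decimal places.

Fisher z-transforms: z1 = atanh(0.49) = 0.536060, z2 = atanh(0.31) = 0.320545; difference d = 0.215515
Var(d) = 1/8 + 1/11 = 0.1250000 + 0.0909091 = 0.2159091
z = d/√Var(d) = 0.215515 / √0.2159091 = 0.215515 / 0.464660 = 0.464

0.464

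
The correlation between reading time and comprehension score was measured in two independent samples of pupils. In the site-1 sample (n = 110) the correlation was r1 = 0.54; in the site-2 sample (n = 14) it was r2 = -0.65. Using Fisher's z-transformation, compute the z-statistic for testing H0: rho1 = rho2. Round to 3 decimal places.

4.357

Fisher z-transforms: z1 = atanh(0.54) = 0.604156, z2 = atanh(-0.65) = -0.775299; difference d = 1.379455
Var(d) = 1/107 + 1/11 = 0.0093458 + 0.0909091 = 0.1002549
z = d/√Var(d) = 1.379455 / √0.1002549 = 1.379455 / 0.316631 = 4.357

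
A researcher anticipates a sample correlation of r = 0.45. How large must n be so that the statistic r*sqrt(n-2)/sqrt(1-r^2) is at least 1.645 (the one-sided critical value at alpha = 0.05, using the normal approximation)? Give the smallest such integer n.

13

r√(n−2)/√(1−r²) ≥ 1.645  ⇔  n−2 ≥ (1.645)²·(1−r²)/r²
(1−r²)/r² = (1−0.2025)/0.2025 = 3.9383
n ≥ 2 + 2.706025·3.9383 = 2 + 10.6571 = 12.6571
⌈12.6571⌉ = 13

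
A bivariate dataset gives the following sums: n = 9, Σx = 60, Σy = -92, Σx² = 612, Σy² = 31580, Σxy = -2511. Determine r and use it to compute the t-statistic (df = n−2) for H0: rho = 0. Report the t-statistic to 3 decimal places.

-2.951

Numerator: nΣxy − (Σx)(Σy) = 9·(-2511) − (60)(-92) = -17079
Denominator: √[(nΣx²−(Σx)²)(nΣy²−(Σy)²)]
  nΣx²−(Σx)² = 9·612 − 3600 = 1908;  nΣy²−(Σy)² = 9·31580 − 8464 = 275756
  √(1908·275756) = √526142448 = 22937.7952
r = -17079 / 22937.7952 = -0.7446
t = r·√(n−2)/√(1−r²) = -0.7446·√7 / √(1−0.554429) = -1.970026 / 0.667511 = -2.951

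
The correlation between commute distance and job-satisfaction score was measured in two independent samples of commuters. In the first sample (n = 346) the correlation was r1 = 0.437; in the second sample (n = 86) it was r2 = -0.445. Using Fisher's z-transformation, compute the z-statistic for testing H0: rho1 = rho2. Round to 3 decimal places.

Fisher z-transforms: z1 = atanh(0.437) = 0.468517, z2 = atanh(-0.445) = -0.478448; difference d = 0.946965
Var(d) = 1/343 + 1/83 = 0.0029155 + 0.0120482 = 0.0149637
z = d/√Var(d) = 0.946965 / √0.0149637 = 0.946965 / 0.122326 = 7.741

7.741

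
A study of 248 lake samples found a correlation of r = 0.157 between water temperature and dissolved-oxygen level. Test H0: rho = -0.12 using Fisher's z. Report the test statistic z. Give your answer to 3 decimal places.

4.365

Fisher z: atanh(0.157) = 0.158309, atanh(-0.12) = -0.120581
z = (z_r − z_0)·√(n−3) = (0.158309 − (-0.120581))·√245 = 0.278890 · 15.652476 = 4.365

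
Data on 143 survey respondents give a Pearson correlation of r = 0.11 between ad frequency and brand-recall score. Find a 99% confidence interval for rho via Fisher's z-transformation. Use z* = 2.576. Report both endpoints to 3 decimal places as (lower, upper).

(-0.107, 0.317)

Fisher z: z_r = atanh(r) = ½·ln((1+0.11)/(1−0.11)) = 0.110447
SE(z) = 1/√(n−3) = 1/√140 = 0.084515
99% ⇒ z* = 2.576; margin = 2.576·0.084515 = 0.217711
CI on z-scale: (-0.107264, 0.328158)
Back-transform: tanh(-0.107264) = -0.106855, tanh(0.328158) = 0.316865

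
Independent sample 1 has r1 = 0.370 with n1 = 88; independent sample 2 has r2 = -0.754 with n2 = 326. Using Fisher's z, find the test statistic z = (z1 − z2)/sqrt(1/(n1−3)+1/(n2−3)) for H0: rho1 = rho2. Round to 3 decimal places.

Fisher z-transforms: z1 = atanh(0.370) = 0.388423, z2 = atanh(-0.754) = -0.982161; difference d = 1.370584
Var(d) = 1/85 + 1/323 = 0.0117647 + 0.0030960 = 0.0148607
z = d/√Var(d) = 1.370584 / √0.0148607 = 1.370584 / 0.121904 = 11.243

11.243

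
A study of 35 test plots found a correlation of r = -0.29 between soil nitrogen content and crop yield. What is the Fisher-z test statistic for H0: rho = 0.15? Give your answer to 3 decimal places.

Fisher z: atanh(-0.29) = -0.298566, atanh(0.15) = 0.151140
z = (z_r − z_0)·√(n−3) = (-0.298566 − 0.151140)·√32 = -0.449706 · 5.656854 = -2.544

-2.544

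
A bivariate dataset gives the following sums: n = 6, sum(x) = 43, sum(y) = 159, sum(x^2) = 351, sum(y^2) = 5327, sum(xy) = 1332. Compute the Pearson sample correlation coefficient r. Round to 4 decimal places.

Numerator: nΣxy − (Σx)(Σy) = 6·1332 − (43)(159) = 1155
Denominator: √[(nΣx²−(Σx)²)(nΣy²−(Σy)²)]
  nΣx²−(Σx)² = 6·351 − 1849 = 257;  nΣy²−(Σy)² = 6·5327 − 25281 = 6681
  √(257·6681) = √1717017 = 1310.3500
r = 1155 / 1310.3500 = 0.8814

0.8814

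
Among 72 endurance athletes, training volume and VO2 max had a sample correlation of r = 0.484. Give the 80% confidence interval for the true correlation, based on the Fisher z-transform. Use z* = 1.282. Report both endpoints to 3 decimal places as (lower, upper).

z_r = atanh(0.484) = 0.528195;  SE = 1/√(n−3) = 1/√69 = 0.120386
z-limits: 0.528195 ± 1.282·0.120386 = 0.528195 ± 0.154335 = [0.373860, 0.682530]
ρ-limits: (tanh 0.373860, tanh 0.682530) = (0.357, 0.593)

(0.357, 0.593)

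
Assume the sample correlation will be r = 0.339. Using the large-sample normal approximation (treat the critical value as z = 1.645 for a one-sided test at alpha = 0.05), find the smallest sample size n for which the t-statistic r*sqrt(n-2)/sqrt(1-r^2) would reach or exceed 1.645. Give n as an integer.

23

Need r·√(n−2)/√(1−r²) ≥ 1.645
√(n−2) ≥ 1.645·√(1−0.114921) / 0.339 = 1.645·0.940786 / 0.339 = 4.5652
n−2 ≥ 20.8411  ⇒  n ≥ 22.8411
Smallest integer n = 23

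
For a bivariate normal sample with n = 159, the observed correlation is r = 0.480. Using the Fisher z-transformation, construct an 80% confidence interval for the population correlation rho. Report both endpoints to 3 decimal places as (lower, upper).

(0.397, 0.555)

Fisher z: z_r = atanh(r) = ½·ln((1+0.480)/(1−0.480)) = 0.522984
SE(z) = 1/√(n−3) = 1/√156 = 0.080064
80% ⇒ z* = 1.282; margin = 1.282·0.080064 = 0.102642
CI on z-scale: (0.420342, 0.625626)
Back-transform: tanh(0.420342) = 0.397219, tanh(0.625626) = 0.555033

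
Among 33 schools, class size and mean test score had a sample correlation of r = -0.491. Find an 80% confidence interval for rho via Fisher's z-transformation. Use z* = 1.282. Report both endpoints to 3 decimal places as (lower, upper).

(-0.648, -0.294)

Fisher z: z_r = atanh(r) = ½·ln((1+(-0.491))/(1−(-0.491))) = -0.537377
SE(z) = 1/√(n−3) = 1/√30 = 0.182574
80% ⇒ z* = 1.282; margin = 1.282·0.182574 = 0.234060
CI on z-scale: (-0.771437, -0.303317)
Back-transform: tanh(-0.771437) = -0.647764, tanh(-0.303317) = -0.294345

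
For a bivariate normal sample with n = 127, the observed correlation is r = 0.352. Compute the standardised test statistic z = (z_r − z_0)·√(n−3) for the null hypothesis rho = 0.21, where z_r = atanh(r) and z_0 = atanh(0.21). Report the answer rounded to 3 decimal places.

1.721

Fisher z: atanh(0.352) = 0.367725, atanh(0.21) = 0.213171
z = (z_r − z_0)·√(n−3) = (0.367725 − 0.213171)·√124 = 0.154554 · 11.135529 = 1.721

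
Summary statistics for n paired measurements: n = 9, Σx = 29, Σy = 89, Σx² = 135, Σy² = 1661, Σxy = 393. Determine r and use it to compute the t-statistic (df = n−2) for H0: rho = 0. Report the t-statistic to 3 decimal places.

1.932

S_xy = nΣxy − ΣxΣy = 9·393 − 29·89 = 3537 − 2581 = 956
S_xx = nΣx² − (Σx)² = 9·135 − 29² = 1215 − 841 = 374
S_yy = nΣy² − (Σy)² = 9·1661 − 89² = 14949 − 7921 = 7028
r = S_xy / √(S_xx·S_yy) = 956 / √(374·7028) = 956 / √2628472 = 956 / 1621.2563 = 0.5897
t = r·√(n−2)/√(1−r²) = 0.5897·√7 / √(1−0.347746) = 1.560200 / 0.807622 = 1.932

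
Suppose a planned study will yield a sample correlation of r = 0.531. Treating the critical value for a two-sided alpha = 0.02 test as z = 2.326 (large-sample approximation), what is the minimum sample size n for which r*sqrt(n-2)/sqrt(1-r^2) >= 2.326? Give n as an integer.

16

Need r·√(n−2)/√(1−r²) ≥ 2.326
√(n−2) ≥ 2.326·√(1−0.281961) / 0.531 = 2.326·0.847372 / 0.531 = 3.7118
n−2 ≥ 13.7775  ⇒  n ≥ 15.7775
Smallest integer n = 16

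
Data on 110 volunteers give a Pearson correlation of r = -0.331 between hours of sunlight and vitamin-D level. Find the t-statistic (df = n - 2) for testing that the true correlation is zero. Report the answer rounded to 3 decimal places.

-3.645

1 − r² = 1 − 0.109561 = 0.890439;  √(1−r²) = 0.943631
√(n−2) = √108 = 10.392305
t = r·√(n−2)/√(1−r²) = -0.331 · 10.392305 / 0.943631 = -3.645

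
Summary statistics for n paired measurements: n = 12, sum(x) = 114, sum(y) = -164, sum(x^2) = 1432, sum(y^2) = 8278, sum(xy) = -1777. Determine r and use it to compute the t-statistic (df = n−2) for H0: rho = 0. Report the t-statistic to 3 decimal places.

-0.483

S_xy = nΣxy − ΣxΣy = 12·(-1777) − 114·(-164) = -21324 − (-18696) = -2628
S_xx = nΣx² − (Σx)² = 12·1432 − 114² = 17184 − 12996 = 4188
S_yy = nΣy² − (Σy)² = 12·8278 − (-164)² = 99336 − 26896 = 72440
r = S_xy / √(S_xx·S_yy) = -2628 / √(4188·72440) = -2628 / √303378720 = -2628 / 17417.7702 = -0.1509
t = r·√(n−2)/√(1−r²) = -0.1509·√10 / √(1−0.022771) = -0.477188 / 0.988549 = -0.483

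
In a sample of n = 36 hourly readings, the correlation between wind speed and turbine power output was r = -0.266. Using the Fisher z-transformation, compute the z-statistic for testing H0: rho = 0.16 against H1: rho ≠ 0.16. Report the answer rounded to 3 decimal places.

z_r = atanh(-0.266) = -0.272554,  z_0 = atanh(0.16) = 0.161387
SE = 1/√(n−3) = 1/√33 = 0.174078
z = (z_r − z_0)/SE = (-0.272554 − 0.161387) / 0.174078 = -0.433941 / 0.174078 = -2.493

-2.493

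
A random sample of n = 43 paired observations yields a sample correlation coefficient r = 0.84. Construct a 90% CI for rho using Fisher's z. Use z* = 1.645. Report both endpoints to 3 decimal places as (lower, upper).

z_r = atanh(0.84) = 1.221174;  SE = 1/√(n−3) = 1/√40 = 0.158114
z-limits: 1.221174 ± 1.645·0.158114 = 1.221174 ± 0.260098 = [0.961076, 1.481272]
ρ-limits: (tanh 0.961076, tanh 1.481272) = (0.745, 0.902)

(0.745, 0.902)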